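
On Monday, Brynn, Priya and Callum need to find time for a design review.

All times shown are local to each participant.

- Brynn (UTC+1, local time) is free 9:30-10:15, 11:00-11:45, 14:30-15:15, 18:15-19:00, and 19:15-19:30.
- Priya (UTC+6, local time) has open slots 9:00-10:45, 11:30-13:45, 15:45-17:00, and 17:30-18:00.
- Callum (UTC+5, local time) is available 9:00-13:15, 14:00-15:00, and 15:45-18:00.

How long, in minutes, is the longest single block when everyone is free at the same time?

0 minutes

Brynn → UTC: 08:30–09:15, 10:00–10:45, 13:30–14:15, 17:15–18:00, 18:15–18:30.
Priya → UTC: 03:00–04:45, 05:30–07:45, 09:45–11:00, 11:30–12:00.
Callum → UTC: 04:00–08:15, 09:00–10:00, 10:45–13:00.
Brynn ∩ Priya: 10:00–10:45.
Brynn ∩ Priya ∩ Callum: (none).
No common window.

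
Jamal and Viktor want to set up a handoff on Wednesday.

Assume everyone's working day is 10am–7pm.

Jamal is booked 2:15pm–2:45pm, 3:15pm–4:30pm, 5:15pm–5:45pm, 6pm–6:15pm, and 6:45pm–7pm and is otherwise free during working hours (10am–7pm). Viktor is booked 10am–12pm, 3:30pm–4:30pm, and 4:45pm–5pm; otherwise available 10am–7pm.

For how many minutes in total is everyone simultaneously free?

240 minutes

Jamal free within 10:00–19:00: 10:00–14:15, 14:45–15:15, 16:30–17:15, 17:45–18:00, 18:15–18:45.
Viktor free within 10:00–19:00: 12:00–15:30, 16:30–16:45, 17:00–19:00.
Jamal ∩ Viktor: 12:00–14:15, 14:45–15:15, 16:30–16:45, 17:00–17:15, 17:45–18:00, 18:15–18:45.
Total common minutes: 135 + 30 + 15 + 15 + 15 + 30 = 240.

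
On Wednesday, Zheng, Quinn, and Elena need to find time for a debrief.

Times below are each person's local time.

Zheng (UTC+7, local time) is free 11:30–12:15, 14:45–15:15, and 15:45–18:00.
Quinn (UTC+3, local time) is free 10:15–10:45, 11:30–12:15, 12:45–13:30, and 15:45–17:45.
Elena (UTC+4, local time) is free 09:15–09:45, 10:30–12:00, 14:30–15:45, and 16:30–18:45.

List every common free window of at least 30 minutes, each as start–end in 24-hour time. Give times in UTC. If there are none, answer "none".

none

Zheng → UTC: 04:30–05:15, 07:45–08:15, 08:45–11:00.
Quinn → UTC: 07:15–07:45, 08:30–09:15, 09:45–10:30, 12:45–14:45.
Elena → UTC: 05:15–05:45, 06:30–08:00, 10:30–11:45, 12:30–14:45.
Zheng ∩ Quinn: 08:45–09:15, 09:45–10:30.
Zheng ∩ Quinn ∩ Elena: (none).
Windows ≥ 30 min: (none).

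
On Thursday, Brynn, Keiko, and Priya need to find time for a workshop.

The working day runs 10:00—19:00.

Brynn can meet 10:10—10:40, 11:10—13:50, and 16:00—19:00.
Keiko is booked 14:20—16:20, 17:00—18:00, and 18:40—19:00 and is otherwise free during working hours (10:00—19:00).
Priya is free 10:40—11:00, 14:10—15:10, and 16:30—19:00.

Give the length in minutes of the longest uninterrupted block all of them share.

Keiko free within 10:00–19:00: 10:00–14:20, 16:20–17:00, 18:00–18:40.
Brynn ∩ Keiko: 10:10–10:40, 11:10–13:50, 16:20–17:00, 18:00–18:40.
Brynn ∩ Keiko ∩ Priya: 16:30–17:00, 18:00–18:40.
Common window lengths: 30, 40 min; longest is 40.

40 minutes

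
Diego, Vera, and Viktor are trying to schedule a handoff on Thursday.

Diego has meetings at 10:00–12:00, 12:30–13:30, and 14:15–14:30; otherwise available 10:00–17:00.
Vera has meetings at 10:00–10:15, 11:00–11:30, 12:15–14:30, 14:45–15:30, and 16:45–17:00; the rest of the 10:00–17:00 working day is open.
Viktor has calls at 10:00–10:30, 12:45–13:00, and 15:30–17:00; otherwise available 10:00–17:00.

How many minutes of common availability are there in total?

Diego free within 10:00–17:00: 12:00–12:30, 13:30–14:15, 14:30–17:00.
Vera free within 10:00–17:00: 10:15–11:00, 11:30–12:15, 14:30–14:45, 15:30–16:45.
Viktor free within 10:00–17:00: 10:30–12:45, 13:00–15:30.
Diego ∩ Vera: 12:00–12:15, 14:30–14:45, 15:30–16:45.
Diego ∩ Vera ∩ Viktor: 12:00–12:15, 14:30–14:45.
Total common minutes: 15 + 15 = 30.

30 minutes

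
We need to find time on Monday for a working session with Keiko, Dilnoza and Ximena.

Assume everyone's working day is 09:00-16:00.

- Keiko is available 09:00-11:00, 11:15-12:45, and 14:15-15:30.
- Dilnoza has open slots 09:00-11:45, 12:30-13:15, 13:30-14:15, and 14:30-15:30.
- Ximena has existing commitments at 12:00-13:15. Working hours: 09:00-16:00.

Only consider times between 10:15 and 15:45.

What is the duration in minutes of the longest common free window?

Ximena free within 09:00–16:00: 09:00–12:00, 13:15–16:00.
Keiko ∩ Dilnoza: 09:00–11:00, 11:15–11:45, 12:30–12:45, 14:30–15:30.
Keiko ∩ Dilnoza ∩ Ximena: 09:00–11:00, 11:15–11:45, 14:30–15:30.
Restricted to 10:15–15:45: 10:15–11:00, 11:15–11:45, 14:30–15:30.
Common window lengths: 45, 30, 60 min; longest is 60.

60 minutes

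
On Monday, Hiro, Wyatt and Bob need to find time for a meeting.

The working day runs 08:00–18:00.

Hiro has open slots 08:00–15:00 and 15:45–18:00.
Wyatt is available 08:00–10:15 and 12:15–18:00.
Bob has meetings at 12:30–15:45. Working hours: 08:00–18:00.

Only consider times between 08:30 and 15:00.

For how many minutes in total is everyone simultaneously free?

120 minutes

Bob free within 08:00–18:00: 08:00–12:30, 15:45–18:00.
Hiro ∩ Wyatt: 08:00–10:15, 12:15–15:00, 15:45–18:00.
Hiro ∩ Wyatt ∩ Bob: 08:00–10:15, 12:15–12:30, 15:45–18:00.
Restricted to 08:30–15:00: 08:30–10:15, 12:15–12:30.
Total common minutes: 105 + 15 = 120.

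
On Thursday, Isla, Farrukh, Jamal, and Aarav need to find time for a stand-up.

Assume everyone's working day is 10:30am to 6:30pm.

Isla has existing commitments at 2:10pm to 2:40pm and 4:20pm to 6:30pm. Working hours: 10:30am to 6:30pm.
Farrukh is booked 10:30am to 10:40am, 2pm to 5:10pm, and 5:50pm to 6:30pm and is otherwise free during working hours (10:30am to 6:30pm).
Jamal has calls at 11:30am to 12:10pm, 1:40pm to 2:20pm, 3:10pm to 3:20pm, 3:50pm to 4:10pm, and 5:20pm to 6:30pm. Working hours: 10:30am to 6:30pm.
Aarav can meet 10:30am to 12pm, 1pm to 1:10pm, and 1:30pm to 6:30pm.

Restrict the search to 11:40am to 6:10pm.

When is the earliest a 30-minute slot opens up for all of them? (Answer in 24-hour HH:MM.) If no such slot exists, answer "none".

Isla free within 10:30–18:30: 10:30–14:10, 14:40–16:20.
Farrukh free within 10:30–18:30: 10:40–14:00, 17:10–17:50.
Jamal free within 10:30–18:30: 10:30–11:30, 12:10–13:40, 14:20–15:10, 15:20–15:50, 16:10–17:20.
Isla ∩ Farrukh: 10:40–14:00.
Isla ∩ Farrukh ∩ Jamal: 10:40–11:30, 12:10–13:40.
Isla ∩ Farrukh ∩ Jamal ∩ Aarav: 10:40–11:30, 13:00–13:10, 13:30–13:40.
Restricted to 11:40–18:10: 13:00–13:10, 13:30–13:40.
Windows ≥ 30 min: (none).

none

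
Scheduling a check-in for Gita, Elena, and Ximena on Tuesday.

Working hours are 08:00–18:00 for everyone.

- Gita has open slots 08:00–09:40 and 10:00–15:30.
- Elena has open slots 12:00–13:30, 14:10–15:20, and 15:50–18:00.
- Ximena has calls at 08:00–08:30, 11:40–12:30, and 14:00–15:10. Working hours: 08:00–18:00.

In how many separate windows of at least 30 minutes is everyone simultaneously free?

Ximena free within 08:00–18:00: 08:30–11:40, 12:30–14:00, 15:10–18:00.
Gita ∩ Elena: 12:00–13:30, 14:10–15:20.
Gita ∩ Elena ∩ Ximena: 12:30–13:30, 15:10–15:20.
Windows ≥ 30 min: 12:30–13:30.
That's 1 window.

1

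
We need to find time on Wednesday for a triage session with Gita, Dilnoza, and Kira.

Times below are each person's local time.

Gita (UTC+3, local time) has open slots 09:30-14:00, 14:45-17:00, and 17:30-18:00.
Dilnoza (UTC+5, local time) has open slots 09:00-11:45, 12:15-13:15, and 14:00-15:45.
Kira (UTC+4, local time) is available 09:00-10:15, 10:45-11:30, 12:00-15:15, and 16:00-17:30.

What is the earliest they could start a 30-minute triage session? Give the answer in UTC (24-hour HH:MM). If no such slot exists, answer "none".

09:00

Gita → UTC: 06:30–11:00, 11:45–14:00, 14:30–15:00.
Dilnoza → UTC: 04:00–06:45, 07:15–08:15, 09:00–10:45.
Kira → UTC: 05:00–06:15, 06:45–07:30, 08:00–11:15, 12:00–13:30.
Gita ∩ Dilnoza: 06:30–06:45, 07:15–08:15, 09:00–10:45.
Gita ∩ Dilnoza ∩ Kira: 07:15–07:30, 08:00–08:15, 09:00–10:45.
Windows ≥ 30 min: 09:00–10:45.
Earliest such window starts at 09:00.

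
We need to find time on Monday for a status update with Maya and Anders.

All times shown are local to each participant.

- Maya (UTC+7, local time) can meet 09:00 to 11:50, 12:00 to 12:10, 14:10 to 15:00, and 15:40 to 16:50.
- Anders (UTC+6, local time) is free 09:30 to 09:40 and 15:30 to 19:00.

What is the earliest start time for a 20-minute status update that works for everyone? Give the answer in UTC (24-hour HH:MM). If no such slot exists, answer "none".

Maya → UTC: 02:00–04:50, 05:00–05:10, 07:10–08:00, 08:40–09:50.
Anders → UTC: 03:30–03:40, 09:30–13:00.
Maya ∩ Anders: 03:30–03:40, 09:30–09:50.
Windows ≥ 20 min: 09:30–09:50.
Earliest such window starts at 09:30.

09:30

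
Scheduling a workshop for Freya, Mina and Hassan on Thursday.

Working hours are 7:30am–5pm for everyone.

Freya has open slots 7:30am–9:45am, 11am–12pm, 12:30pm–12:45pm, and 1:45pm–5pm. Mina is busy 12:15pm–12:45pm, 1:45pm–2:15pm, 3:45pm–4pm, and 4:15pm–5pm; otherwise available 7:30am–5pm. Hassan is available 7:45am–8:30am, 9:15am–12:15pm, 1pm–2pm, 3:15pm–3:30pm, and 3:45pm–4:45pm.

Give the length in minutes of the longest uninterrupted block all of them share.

Mina free within 07:30–17:00: 07:30–12:15, 12:45–13:45, 14:15–15:45, 16:00–16:15.
Freya ∩ Mina: 07:30–09:45, 11:00–12:00, 14:15–15:45, 16:00–16:15.
Freya ∩ Mina ∩ Hassan: 07:45–08:30, 09:15–09:45, 11:00–12:00, 15:15–15:30, 16:00–16:15.
Common window lengths: 45, 30, 60, 15, 15 min; longest is 60.

60 minutes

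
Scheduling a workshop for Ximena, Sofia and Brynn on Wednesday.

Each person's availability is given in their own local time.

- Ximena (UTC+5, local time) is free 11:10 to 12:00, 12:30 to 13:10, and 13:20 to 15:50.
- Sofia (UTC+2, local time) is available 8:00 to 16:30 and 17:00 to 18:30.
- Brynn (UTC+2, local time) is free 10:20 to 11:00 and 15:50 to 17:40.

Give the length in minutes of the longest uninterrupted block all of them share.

Ximena → UTC: 06:10–07:00, 07:30–08:10, 08:20–10:50.
Sofia → UTC: 06:00–14:30, 15:00–16:30.
Brynn → UTC: 08:20–09:00, 13:50–15:40.
Ximena ∩ Sofia: 06:10–07:00, 07:30–08:10, 08:20–10:50.
Ximena ∩ Sofia ∩ Brynn: 08:20–09:00.
Single common window of 40 minutes.

40 minutes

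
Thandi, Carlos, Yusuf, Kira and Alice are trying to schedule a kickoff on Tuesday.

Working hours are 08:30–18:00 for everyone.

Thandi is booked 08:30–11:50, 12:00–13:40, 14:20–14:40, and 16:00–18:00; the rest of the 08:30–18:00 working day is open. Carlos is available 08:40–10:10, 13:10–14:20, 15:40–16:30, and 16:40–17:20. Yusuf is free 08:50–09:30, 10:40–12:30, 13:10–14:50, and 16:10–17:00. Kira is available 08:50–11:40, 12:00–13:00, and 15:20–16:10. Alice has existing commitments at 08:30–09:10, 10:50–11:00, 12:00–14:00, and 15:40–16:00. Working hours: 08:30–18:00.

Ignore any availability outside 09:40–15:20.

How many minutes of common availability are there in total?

0 minutes

Thandi free within 08:30–18:00: 11:50–12:00, 13:40–14:20, 14:40–16:00.
Alice free within 08:30–18:00: 09:10–10:50, 11:00–12:00, 14:00–15:40, 16:00–18:00.
Thandi ∩ Carlos: 13:40–14:20, 15:40–16:00.
Thandi ∩ Carlos ∩ Yusuf: 13:40–14:20.
Thandi ∩ Carlos ∩ Yusuf ∩ Kira: (none).
Thandi ∩ Carlos ∩ Yusuf ∩ Kira ∩ Alice: (none).
Restricted to 09:40–15:20: (none).
Total common minutes: 0.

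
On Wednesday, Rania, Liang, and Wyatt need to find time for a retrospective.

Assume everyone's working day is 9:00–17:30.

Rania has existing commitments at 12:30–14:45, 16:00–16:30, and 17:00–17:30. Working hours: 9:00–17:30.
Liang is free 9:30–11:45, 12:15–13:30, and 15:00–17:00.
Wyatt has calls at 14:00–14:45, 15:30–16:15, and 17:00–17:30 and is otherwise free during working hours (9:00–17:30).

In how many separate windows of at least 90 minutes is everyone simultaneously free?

1

Rania free within 09:00–17:30: 09:00–12:30, 14:45–16:00, 16:30–17:00.
Wyatt free within 09:00–17:30: 09:00–14:00, 14:45–15:30, 16:15–17:00.
Rania ∩ Liang: 09:30–11:45, 12:15–12:30, 15:00–16:00, 16:30–17:00.
Rania ∩ Liang ∩ Wyatt: 09:30–11:45, 12:15–12:30, 15:00–15:30, 16:30–17:00.
Windows ≥ 90 min: 09:30–11:45.
That's 1 window.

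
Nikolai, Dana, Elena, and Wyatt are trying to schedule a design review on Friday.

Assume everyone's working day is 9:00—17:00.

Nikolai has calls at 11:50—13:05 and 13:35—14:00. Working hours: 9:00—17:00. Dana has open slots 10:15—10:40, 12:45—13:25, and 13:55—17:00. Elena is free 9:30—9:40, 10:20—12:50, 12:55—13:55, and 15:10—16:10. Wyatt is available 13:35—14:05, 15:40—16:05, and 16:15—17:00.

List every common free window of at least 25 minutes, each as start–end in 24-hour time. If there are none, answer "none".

Nikolai free within 09:00–17:00: 09:00–11:50, 13:05–13:35, 14:00–17:00.
Nikolai ∩ Dana: 10:15–10:40, 13:05–13:25, 14:00–17:00.
Nikolai ∩ Dana ∩ Elena: 10:20–10:40, 13:05–13:25, 15:10–16:10.
Nikolai ∩ Dana ∩ Elena ∩ Wyatt: 15:40–16:05.
Windows ≥ 25 min: 15:40–16:05.

15:40–16:05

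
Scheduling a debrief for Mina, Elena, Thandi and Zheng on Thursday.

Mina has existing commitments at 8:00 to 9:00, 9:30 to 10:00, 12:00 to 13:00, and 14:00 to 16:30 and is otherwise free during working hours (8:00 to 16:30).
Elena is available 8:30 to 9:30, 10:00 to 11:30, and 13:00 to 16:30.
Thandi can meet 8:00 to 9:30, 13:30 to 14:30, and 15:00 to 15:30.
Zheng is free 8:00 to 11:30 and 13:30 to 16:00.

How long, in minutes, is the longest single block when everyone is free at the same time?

Mina free within 08:00–16:30: 09:00–09:30, 10:00–12:00, 13:00–14:00.
Mina ∩ Elena: 09:00–09:30, 10:00–11:30, 13:00–14:00.
Mina ∩ Elena ∩ Thandi: 09:00–09:30, 13:30–14:00.
Mina ∩ Elena ∩ Thandi ∩ Zheng: 09:00–09:30, 13:30–14:00.
Common window lengths: 30, 30 min; longest is 30.

30 minutes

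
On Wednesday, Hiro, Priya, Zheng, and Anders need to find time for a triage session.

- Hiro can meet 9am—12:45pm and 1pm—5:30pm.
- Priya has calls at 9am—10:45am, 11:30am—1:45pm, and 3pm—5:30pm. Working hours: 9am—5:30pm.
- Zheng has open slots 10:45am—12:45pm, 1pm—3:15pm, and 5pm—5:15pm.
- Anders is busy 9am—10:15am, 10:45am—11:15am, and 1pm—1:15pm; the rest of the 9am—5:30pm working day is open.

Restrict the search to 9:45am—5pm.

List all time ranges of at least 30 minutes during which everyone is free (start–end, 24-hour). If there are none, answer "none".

Priya free within 09:00–17:30: 10:45–11:30, 13:45–15:00.
Anders free within 09:00–17:30: 10:15–10:45, 11:15–13:00, 13:15–17:30.
Hiro ∩ Priya: 10:45–11:30, 13:45–15:00.
Hiro ∩ Priya ∩ Zheng: 10:45–11:30, 13:45–15:00.
Hiro ∩ Priya ∩ Zheng ∩ Anders: 11:15–11:30, 13:45–15:00.
Restricted to 09:45–17:00: 11:15–11:30, 13:45–15:00.
Windows ≥ 30 min: 13:45–15:00.

13:45–15:00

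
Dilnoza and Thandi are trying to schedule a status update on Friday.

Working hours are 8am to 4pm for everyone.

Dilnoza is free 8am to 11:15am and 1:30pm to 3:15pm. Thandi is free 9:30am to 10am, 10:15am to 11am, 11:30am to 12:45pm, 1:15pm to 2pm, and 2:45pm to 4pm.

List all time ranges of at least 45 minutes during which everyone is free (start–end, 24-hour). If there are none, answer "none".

10:15–11:00

Dilnoza ∩ Thandi: 09:30–10:00, 10:15–11:00, 13:30–14:00, 14:45–15:15.
Windows ≥ 45 min: 10:15–11:00.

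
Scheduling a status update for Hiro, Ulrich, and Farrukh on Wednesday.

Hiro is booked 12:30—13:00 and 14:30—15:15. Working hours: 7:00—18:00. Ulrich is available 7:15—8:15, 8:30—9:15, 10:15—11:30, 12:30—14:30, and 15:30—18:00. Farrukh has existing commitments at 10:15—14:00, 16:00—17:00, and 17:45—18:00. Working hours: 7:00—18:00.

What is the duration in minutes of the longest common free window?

Hiro free within 07:00–18:00: 07:00–12:30, 13:00–14:30, 15:15–18:00.
Farrukh free within 07:00–18:00: 07:00–10:15, 14:00–16:00, 17:00–17:45.
Hiro ∩ Ulrich: 07:15–08:15, 08:30–09:15, 10:15–11:30, 13:00–14:30, 15:30–18:00.
Hiro ∩ Ulrich ∩ Farrukh: 07:15–08:15, 08:30–09:15, 14:00–14:30, 15:30–16:00, 17:00–17:45.
Common window lengths: 60, 45, 30, 30, 45 min; longest is 60.

60 minutes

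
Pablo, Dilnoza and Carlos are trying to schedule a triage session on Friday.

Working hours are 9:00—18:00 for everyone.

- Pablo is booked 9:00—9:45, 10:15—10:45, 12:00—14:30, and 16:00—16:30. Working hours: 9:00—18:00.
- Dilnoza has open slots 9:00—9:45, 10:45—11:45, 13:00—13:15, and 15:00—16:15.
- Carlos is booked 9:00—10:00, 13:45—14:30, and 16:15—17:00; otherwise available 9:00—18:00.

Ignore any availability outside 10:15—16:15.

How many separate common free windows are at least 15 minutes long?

Pablo free within 09:00–18:00: 09:45–10:15, 10:45–12:00, 14:30–16:00, 16:30–18:00.
Carlos free within 09:00–18:00: 10:00–13:45, 14:30–16:15, 17:00–18:00.
Pablo ∩ Dilnoza: 10:45–11:45, 15:00–16:00.
Pablo ∩ Dilnoza ∩ Carlos: 10:45–11:45, 15:00–16:00.
Restricted to 10:15–16:15: 10:45–11:45, 15:00–16:00.
Windows ≥ 15 min: 10:45–11:45, 15:00–16:00.
That's 2 windows.

2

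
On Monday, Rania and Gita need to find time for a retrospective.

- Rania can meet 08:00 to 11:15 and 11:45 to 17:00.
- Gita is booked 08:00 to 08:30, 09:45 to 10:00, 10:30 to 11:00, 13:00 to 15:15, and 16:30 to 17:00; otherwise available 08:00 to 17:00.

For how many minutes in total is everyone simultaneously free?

270 minutes

Gita free within 08:00–17:00: 08:30–09:45, 10:00–10:30, 11:00–13:00, 15:15–16:30.
Rania ∩ Gita: 08:30–09:45, 10:00–10:30, 11:00–11:15, 11:45–13:00, 15:15–16:30.
Total common minutes: 75 + 30 + 15 + 75 + 75 = 270.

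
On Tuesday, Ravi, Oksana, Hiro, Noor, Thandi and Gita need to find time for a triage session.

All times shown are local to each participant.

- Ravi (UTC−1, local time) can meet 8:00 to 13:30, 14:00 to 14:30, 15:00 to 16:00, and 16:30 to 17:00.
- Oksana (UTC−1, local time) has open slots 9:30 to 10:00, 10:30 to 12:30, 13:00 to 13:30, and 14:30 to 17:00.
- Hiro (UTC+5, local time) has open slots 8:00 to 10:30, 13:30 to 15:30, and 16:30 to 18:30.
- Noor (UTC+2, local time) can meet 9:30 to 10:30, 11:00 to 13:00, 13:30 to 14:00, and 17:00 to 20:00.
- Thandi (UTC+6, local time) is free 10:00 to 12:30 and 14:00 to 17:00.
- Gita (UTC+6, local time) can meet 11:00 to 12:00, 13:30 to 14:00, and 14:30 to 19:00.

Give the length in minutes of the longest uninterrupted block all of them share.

0 minutes

Ravi → UTC: 09:00–14:30, 15:00–15:30, 16:00–17:00, 17:30–18:00.
Oksana → UTC: 10:30–11:00, 11:30–13:30, 14:00–14:30, 15:30–18:00.
Hiro → UTC: 03:00–05:30, 08:30–10:30, 11:30–13:30.
Noor → UTC: 07:30–08:30, 09:00–11:00, 11:30–12:00, 15:00–18:00.
Thandi → UTC: 04:00–06:30, 08:00–11:00.
Gita → UTC: 05:00–06:00, 07:30–08:00, 08:30–13:00.
Ravi ∩ Oksana: 10:30–11:00, 11:30–13:30, 14:00–14:30, 16:00–17:00, 17:30–18:00.
Ravi ∩ Oksana ∩ Hiro: 11:30–13:30.
Ravi ∩ Oksana ∩ Hiro ∩ Noor: 11:30–12:00.
Ravi ∩ Oksana ∩ Hiro ∩ Noor ∩ Thandi: (none).
Ravi ∩ Oksana ∩ Hiro ∩ Noor ∩ Thandi ∩ Gita: (none).
No common window.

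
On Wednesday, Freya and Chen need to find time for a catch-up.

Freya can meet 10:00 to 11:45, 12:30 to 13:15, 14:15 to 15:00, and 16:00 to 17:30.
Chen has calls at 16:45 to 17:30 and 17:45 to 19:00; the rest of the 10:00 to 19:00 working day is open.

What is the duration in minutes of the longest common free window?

Chen free within 10:00–19:00: 10:00–16:45, 17:30–17:45.
Freya ∩ Chen: 10:00–11:45, 12:30–13:15, 14:15–15:00, 16:00–16:45.
Common window lengths: 105, 45, 45, 45 min; longest is 105.

105 minutes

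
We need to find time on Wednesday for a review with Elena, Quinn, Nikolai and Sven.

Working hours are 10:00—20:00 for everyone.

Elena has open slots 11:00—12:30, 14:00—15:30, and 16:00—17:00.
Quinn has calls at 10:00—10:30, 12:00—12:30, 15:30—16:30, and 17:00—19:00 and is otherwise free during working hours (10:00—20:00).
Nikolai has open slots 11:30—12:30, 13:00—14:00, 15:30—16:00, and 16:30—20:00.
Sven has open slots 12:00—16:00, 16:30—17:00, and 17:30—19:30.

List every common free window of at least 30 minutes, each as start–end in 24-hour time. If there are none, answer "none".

16:30–17:00

Quinn free within 10:00–20:00: 10:30–12:00, 12:30–15:30, 16:30–17:00, 19:00–20:00.
Elena ∩ Quinn: 11:00–12:00, 14:00–15:30, 16:30–17:00.
Elena ∩ Quinn ∩ Nikolai: 11:30–12:00, 16:30–17:00.
Elena ∩ Quinn ∩ Nikolai ∩ Sven: 16:30–17:00.
Windows ≥ 30 min: 16:30–17:00.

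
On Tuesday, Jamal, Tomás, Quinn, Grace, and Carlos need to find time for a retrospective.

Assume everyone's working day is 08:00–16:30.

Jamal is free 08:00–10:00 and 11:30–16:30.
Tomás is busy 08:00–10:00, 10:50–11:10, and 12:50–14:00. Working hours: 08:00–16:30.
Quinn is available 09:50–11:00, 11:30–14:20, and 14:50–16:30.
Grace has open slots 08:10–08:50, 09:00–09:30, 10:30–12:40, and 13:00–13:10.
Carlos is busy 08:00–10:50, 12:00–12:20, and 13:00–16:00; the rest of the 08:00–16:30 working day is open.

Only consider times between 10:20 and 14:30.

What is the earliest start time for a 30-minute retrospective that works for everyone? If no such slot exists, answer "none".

Tomás free within 08:00–16:30: 10:00–10:50, 11:10–12:50, 14:00–16:30.
Carlos free within 08:00–16:30: 10:50–12:00, 12:20–13:00, 16:00–16:30.
Jamal ∩ Tomás: 11:30–12:50, 14:00–16:30.
Jamal ∩ Tomás ∩ Quinn: 11:30–12:50, 14:00–14:20, 14:50–16:30.
Jamal ∩ Tomás ∩ Quinn ∩ Grace: 11:30–12:40.
Jamal ∩ Tomás ∩ Quinn ∩ Grace ∩ Carlos: 11:30–12:00, 12:20–12:40.
Restricted to 10:20–14:30: 11:30–12:00, 12:20–12:40.
Windows ≥ 30 min: 11:30–12:00.
Earliest such window starts at 11:30.

11:30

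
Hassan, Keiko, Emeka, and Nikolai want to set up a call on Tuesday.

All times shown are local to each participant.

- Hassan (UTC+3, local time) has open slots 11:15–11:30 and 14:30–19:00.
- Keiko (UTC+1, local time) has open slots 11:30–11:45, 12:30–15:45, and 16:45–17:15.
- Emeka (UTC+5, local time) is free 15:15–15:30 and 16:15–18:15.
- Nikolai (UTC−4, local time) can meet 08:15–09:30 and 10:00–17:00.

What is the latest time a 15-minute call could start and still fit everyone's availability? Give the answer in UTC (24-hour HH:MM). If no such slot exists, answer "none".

13:00

Hassan → UTC: 08:15–08:30, 11:30–16:00.
Keiko → UTC: 10:30–10:45, 11:30–14:45, 15:45–16:15.
Emeka → UTC: 10:15–10:30, 11:15–13:15.
Nikolai → UTC: 12:15–13:30, 14:00–21:00.
Hassan ∩ Keiko: 11:30–14:45, 15:45–16:00.
Hassan ∩ Keiko ∩ Emeka: 11:30–13:15.
Hassan ∩ Keiko ∩ Emeka ∩ Nikolai: 12:15–13:15.
Windows ≥ 15 min: 12:15–13:15.
Latest start in the last window 12:15–13:15 is 13:15 − 15 min = 13:00.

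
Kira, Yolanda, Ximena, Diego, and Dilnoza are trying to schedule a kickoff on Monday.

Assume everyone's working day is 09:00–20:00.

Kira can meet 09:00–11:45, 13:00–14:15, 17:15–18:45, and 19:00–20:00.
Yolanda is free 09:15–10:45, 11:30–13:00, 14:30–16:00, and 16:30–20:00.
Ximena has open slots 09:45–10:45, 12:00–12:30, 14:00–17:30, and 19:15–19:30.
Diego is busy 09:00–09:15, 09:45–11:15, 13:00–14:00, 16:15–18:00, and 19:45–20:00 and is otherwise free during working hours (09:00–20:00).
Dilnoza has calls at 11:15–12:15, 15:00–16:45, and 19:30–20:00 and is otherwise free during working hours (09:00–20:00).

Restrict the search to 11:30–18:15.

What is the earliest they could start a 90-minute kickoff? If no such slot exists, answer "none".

Diego free within 09:00–20:00: 09:15–09:45, 11:15–13:00, 14:00–16:15, 18:00–19:45.
Dilnoza free within 09:00–20:00: 09:00–11:15, 12:15–15:00, 16:45–19:30.
Kira ∩ Yolanda: 09:15–10:45, 11:30–11:45, 17:15–18:45, 19:00–20:00.
Kira ∩ Yolanda ∩ Ximena: 09:45–10:45, 17:15–17:30, 19:15–19:30.
Kira ∩ Yolanda ∩ Ximena ∩ Diego: 19:15–19:30.
Kira ∩ Yolanda ∩ Ximena ∩ Diego ∩ Dilnoza: 19:15–19:30.
Restricted to 11:30–18:15: (none).
Windows ≥ 90 min: (none).

none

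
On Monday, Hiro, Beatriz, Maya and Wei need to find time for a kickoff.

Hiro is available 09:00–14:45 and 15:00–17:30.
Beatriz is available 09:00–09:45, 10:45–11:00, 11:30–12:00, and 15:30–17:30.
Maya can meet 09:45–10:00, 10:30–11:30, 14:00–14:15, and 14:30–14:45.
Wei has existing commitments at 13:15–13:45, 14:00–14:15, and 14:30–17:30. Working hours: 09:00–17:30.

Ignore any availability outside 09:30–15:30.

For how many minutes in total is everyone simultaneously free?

Wei free within 09:00–17:30: 09:00–13:15, 13:45–14:00, 14:15–14:30.
Hiro ∩ Beatriz: 09:00–09:45, 10:45–11:00, 11:30–12:00, 15:30–17:30.
Hiro ∩ Beatriz ∩ Maya: 10:45–11:00.
Hiro ∩ Beatriz ∩ Maya ∩ Wei: 10:45–11:00.
Restricted to 09:30–15:30: 10:45–11:00.
Total common minutes: 15.

15 minutes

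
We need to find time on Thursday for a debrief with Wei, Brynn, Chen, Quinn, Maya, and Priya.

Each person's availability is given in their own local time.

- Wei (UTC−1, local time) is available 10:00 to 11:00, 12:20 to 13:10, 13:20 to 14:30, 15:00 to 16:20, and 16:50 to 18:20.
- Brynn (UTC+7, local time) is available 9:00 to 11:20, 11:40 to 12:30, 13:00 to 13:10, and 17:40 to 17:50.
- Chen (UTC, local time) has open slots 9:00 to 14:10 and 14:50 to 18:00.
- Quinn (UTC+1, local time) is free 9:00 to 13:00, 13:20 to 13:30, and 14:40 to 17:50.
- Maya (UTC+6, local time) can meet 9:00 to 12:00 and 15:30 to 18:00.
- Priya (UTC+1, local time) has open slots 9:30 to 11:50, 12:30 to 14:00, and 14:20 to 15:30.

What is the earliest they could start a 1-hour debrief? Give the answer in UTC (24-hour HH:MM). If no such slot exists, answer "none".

Wei → UTC: 11:00–12:00, 13:20–14:10, 14:20–15:30, 16:00–17:20, 17:50–19:20.
Brynn → UTC: 02:00–04:20, 04:40–05:30, 06:00–06:10, 10:40–10:50.
Chen → UTC: 09:00–14:10, 14:50–18:00.
Quinn → UTC: 08:00–12:00, 12:20–12:30, 13:40–16:50.
Maya → UTC: 03:00–06:00, 09:30–12:00.
Priya → UTC: 08:30–10:50, 11:30–13:00, 13:20–14:30.
Wei ∩ Brynn: (none).
Wei ∩ Brynn ∩ Chen: (none).
Wei ∩ Brynn ∩ Chen ∩ Quinn: (none).
Wei ∩ Brynn ∩ Chen ∩ Quinn ∩ Maya: (none).
Wei ∩ Brynn ∩ Chen ∩ Quinn ∩ Maya ∩ Priya: (none).
Windows ≥ 60 min: (none).

none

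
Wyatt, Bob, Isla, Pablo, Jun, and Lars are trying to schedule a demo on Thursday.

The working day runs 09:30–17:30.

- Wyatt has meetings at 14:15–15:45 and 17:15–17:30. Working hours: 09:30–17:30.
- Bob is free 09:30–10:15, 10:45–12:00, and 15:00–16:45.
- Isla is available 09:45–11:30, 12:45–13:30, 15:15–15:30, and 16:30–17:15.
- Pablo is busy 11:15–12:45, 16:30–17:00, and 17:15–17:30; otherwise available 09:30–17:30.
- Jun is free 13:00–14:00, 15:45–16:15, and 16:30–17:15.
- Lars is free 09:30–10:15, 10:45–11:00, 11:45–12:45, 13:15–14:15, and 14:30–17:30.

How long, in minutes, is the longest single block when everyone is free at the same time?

Wyatt free within 09:30–17:30: 09:30–14:15, 15:45–17:15.
Pablo free within 09:30–17:30: 09:30–11:15, 12:45–16:30, 17:00–17:15.
Wyatt ∩ Bob: 09:30–10:15, 10:45–12:00, 15:45–16:45.
Wyatt ∩ Bob ∩ Isla: 09:45–10:15, 10:45–11:30, 16:30–16:45.
Wyatt ∩ Bob ∩ Isla ∩ Pablo: 09:45–10:15, 10:45–11:15.
Wyatt ∩ Bob ∩ Isla ∩ Pablo ∩ Jun: (none).
Wyatt ∩ Bob ∩ Isla ∩ Pablo ∩ Jun ∩ Lars: (none).
No common window.

0 minutes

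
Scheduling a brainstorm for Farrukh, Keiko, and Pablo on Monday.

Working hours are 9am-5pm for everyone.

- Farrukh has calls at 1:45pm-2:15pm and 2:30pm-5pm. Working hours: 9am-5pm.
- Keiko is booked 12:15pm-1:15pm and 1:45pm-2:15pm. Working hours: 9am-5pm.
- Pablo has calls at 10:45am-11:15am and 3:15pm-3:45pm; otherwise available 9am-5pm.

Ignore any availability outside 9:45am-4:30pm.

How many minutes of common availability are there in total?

165 minutes

Farrukh free within 09:00–17:00: 09:00–13:45, 14:15–14:30.
Keiko free within 09:00–17:00: 09:00–12:15, 13:15–13:45, 14:15–17:00.
Pablo free within 09:00–17:00: 09:00–10:45, 11:15–15:15, 15:45–17:00.
Farrukh ∩ Keiko: 09:00–12:15, 13:15–13:45, 14:15–14:30.
Farrukh ∩ Keiko ∩ Pablo: 09:00–10:45, 11:15–12:15, 13:15–13:45, 14:15–14:30.
Restricted to 09:45–16:30: 09:45–10:45, 11:15–12:15, 13:15–13:45, 14:15–14:30.
Total common minutes: 60 + 60 + 30 + 15 = 165.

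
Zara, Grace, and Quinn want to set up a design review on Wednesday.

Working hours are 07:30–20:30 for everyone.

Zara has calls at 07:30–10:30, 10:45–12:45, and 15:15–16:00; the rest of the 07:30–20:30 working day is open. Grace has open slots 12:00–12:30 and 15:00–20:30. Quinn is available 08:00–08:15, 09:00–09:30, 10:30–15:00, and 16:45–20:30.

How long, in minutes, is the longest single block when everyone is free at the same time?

225 minutes

Zara free within 07:30–20:30: 10:30–10:45, 12:45–15:15, 16:00–20:30.
Zara ∩ Grace: 15:00–15:15, 16:00–20:30.
Zara ∩ Grace ∩ Quinn: 16:45–20:30.
Single common window of 225 minutes.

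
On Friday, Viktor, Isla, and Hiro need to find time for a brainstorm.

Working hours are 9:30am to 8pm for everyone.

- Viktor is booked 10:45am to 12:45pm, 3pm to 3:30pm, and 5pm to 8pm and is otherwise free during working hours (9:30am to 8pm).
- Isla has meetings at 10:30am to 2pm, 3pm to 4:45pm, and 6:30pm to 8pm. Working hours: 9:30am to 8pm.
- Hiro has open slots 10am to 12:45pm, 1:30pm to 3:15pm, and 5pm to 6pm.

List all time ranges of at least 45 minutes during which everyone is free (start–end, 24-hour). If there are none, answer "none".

14:00–15:00

Viktor free within 09:30–20:00: 09:30–10:45, 12:45–15:00, 15:30–17:00.
Isla free within 09:30–20:00: 09:30–10:30, 14:00–15:00, 16:45–18:30.
Viktor ∩ Isla: 09:30–10:30, 14:00–15:00, 16:45–17:00.
Viktor ∩ Isla ∩ Hiro: 10:00–10:30, 14:00–15:00.
Windows ≥ 45 min: 14:00–15:00.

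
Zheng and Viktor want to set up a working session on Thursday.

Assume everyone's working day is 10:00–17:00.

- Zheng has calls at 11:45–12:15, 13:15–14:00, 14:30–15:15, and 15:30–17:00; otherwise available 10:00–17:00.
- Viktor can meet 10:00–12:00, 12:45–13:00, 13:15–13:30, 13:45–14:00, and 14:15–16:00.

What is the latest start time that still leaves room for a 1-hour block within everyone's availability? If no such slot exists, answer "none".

Zheng free within 10:00–17:00: 10:00–11:45, 12:15–13:15, 14:00–14:30, 15:15–15:30.
Zheng ∩ Viktor: 10:00–11:45, 12:45–13:00, 14:15–14:30, 15:15–15:30.
Windows ≥ 60 min: 10:00–11:45.
Latest start in the last window 10:00–11:45 is 11:45 − 60 min = 10:45.

10:45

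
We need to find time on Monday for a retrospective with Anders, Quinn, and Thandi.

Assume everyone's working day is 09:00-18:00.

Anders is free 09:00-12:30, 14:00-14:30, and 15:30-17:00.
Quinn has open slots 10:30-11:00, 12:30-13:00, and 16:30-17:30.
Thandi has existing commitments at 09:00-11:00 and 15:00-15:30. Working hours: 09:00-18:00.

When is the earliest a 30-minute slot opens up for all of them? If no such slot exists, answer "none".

Thandi free within 09:00–18:00: 11:00–15:00, 15:30–18:00.
Anders ∩ Quinn: 10:30–11:00, 16:30–17:00.
Anders ∩ Quinn ∩ Thandi: 16:30–17:00.
Windows ≥ 30 min: 16:30–17:00.
Earliest such window starts at 16:30.

16:30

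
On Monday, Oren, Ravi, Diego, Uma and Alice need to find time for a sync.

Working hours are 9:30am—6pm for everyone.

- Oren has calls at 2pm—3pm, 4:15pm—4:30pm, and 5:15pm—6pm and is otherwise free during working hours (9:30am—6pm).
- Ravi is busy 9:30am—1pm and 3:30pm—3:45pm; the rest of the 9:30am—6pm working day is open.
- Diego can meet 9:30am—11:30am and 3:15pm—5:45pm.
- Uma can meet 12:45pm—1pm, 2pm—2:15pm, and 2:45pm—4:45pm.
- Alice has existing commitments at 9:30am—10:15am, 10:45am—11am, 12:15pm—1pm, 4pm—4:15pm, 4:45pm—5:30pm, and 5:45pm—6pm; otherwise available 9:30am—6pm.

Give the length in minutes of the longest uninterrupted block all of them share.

Oren free within 09:30–18:00: 09:30–14:00, 15:00–16:15, 16:30–17:15.
Ravi free within 09:30–18:00: 13:00–15:30, 15:45–18:00.
Alice free within 09:30–18:00: 10:15–10:45, 11:00–12:15, 13:00–16:00, 16:15–16:45, 17:30–17:45.
Oren ∩ Ravi: 13:00–14:00, 15:00–15:30, 15:45–16:15, 16:30–17:15.
Oren ∩ Ravi ∩ Diego: 15:15–15:30, 15:45–16:15, 16:30–17:15.
Oren ∩ Ravi ∩ Diego ∩ Uma: 15:15–15:30, 15:45–16:15, 16:30–16:45.
Oren ∩ Ravi ∩ Diego ∩ Uma ∩ Alice: 15:15–15:30, 15:45–16:00, 16:30–16:45.
Common window lengths: 15, 15, 15 min; longest is 15.

15 minutes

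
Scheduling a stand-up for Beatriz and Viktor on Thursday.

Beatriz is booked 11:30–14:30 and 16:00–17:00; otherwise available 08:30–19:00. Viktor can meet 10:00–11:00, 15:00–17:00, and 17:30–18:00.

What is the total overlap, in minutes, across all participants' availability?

150 minutes

Beatriz free within 08:30–19:00: 08:30–11:30, 14:30–16:00, 17:00–19:00.
Beatriz ∩ Viktor: 10:00–11:00, 15:00–16:00, 17:30–18:00.
Total common minutes: 60 + 60 + 30 = 150.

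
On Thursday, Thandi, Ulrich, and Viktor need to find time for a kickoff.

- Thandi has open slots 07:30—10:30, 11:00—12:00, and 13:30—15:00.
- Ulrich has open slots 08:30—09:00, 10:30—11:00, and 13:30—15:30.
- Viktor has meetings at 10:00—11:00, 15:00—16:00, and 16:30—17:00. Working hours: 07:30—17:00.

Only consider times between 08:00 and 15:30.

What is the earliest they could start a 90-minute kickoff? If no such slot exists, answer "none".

Viktor free within 07:30–17:00: 07:30–10:00, 11:00–15:00, 16:00–16:30.
Thandi ∩ Ulrich: 08:30–09:00, 13:30–15:00.
Thandi ∩ Ulrich ∩ Viktor: 08:30–09:00, 13:30–15:00.
Restricted to 08:00–15:30: 08:30–09:00, 13:30–15:00.
Windows ≥ 90 min: 13:30–15:00.
Earliest such window starts at 13:30.

13:30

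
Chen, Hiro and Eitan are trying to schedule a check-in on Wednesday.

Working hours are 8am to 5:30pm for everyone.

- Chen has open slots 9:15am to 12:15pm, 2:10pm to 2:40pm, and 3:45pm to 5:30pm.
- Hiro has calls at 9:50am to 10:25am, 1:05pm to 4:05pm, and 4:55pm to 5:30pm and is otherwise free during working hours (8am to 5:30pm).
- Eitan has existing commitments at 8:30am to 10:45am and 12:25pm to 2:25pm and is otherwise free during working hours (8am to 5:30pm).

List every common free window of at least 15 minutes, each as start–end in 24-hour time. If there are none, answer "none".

Hiro free within 08:00–17:30: 08:00–09:50, 10:25–13:05, 16:05–16:55.
Eitan free within 08:00–17:30: 08:00–08:30, 10:45–12:25, 14:25–17:30.
Chen ∩ Hiro: 09:15–09:50, 10:25–12:15, 16:05–16:55.
Chen ∩ Hiro ∩ Eitan: 10:45–12:15, 16:05–16:55.
Windows ≥ 15 min: 10:45–12:15, 16:05–16:55.

10:45–12:15, 16:05–16:55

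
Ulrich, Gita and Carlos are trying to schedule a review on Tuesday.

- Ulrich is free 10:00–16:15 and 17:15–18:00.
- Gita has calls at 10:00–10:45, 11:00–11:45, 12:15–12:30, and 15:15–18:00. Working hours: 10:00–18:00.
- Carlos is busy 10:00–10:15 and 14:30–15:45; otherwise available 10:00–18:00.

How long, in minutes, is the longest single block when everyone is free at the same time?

Gita free within 10:00–18:00: 10:45–11:00, 11:45–12:15, 12:30–15:15.
Carlos free within 10:00–18:00: 10:15–14:30, 15:45–18:00.
Ulrich ∩ Gita: 10:45–11:00, 11:45–12:15, 12:30–15:15.
Ulrich ∩ Gita ∩ Carlos: 10:45–11:00, 11:45–12:15, 12:30–14:30.
Common window lengths: 15, 30, 120 min; longest is 120.

120 minutes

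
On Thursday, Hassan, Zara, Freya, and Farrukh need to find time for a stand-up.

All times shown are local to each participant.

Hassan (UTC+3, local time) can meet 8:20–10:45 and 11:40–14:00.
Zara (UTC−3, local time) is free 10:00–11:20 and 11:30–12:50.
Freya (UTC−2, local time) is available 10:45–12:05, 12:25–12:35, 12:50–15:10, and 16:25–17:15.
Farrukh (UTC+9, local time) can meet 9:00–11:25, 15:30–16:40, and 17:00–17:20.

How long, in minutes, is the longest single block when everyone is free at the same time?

0 minutes

Hassan → UTC: 05:20–07:45, 08:40–11:00.
Zara → UTC: 13:00–14:20, 14:30–15:50.
Freya → UTC: 12:45–14:05, 14:25–14:35, 14:50–17:10, 18:25–19:15.
Farrukh → UTC: 00:00–02:25, 06:30–07:40, 08:00–08:20.
Hassan ∩ Zara: (none).
Hassan ∩ Zara ∩ Freya: (none).
Hassan ∩ Zara ∩ Freya ∩ Farrukh: (none).
No common window.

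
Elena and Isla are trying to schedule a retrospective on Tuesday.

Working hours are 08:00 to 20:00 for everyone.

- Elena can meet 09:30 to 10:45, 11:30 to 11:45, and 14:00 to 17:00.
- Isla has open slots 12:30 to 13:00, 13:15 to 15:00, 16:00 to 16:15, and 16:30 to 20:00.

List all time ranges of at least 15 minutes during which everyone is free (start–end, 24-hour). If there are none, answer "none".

Elena ∩ Isla: 14:00–15:00, 16:00–16:15, 16:30–17:00.
Windows ≥ 15 min: 14:00–15:00, 16:00–16:15, 16:30–17:00.

14:00–15:00, 16:00–16:15, 16:30–17:00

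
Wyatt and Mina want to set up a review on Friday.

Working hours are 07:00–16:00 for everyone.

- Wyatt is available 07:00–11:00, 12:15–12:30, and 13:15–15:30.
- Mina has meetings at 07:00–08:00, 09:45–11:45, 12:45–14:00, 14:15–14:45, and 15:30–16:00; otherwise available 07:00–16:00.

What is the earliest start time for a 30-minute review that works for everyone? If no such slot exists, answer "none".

Mina free within 07:00–16:00: 08:00–09:45, 11:45–12:45, 14:00–14:15, 14:45–15:30.
Wyatt ∩ Mina: 08:00–09:45, 12:15–12:30, 14:00–14:15, 14:45–15:30.
Windows ≥ 30 min: 08:00–09:45, 14:45–15:30.
Earliest such window starts at 08:00.

08:00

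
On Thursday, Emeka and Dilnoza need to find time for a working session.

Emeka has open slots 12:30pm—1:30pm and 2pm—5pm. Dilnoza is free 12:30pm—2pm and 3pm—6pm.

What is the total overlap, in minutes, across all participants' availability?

180 minutes

Emeka ∩ Dilnoza: 12:30–13:30, 15:00–17:00.
Total common minutes: 60 + 120 = 180.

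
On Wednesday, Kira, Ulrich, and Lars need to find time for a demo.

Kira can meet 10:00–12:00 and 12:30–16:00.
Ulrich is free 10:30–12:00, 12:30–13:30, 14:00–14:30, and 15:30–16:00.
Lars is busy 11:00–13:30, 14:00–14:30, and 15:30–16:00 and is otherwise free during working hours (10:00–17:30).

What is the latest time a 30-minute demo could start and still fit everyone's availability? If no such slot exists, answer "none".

Lars free within 10:00–17:30: 10:00–11:00, 13:30–14:00, 14:30–15:30, 16:00–17:30.
Kira ∩ Ulrich: 10:30–12:00, 12:30–13:30, 14:00–14:30, 15:30–16:00.
Kira ∩ Ulrich ∩ Lars: 10:30–11:00.
Windows ≥ 30 min: 10:30–11:00.
Latest start in the last window 10:30–11:00 is 11:00 − 30 min = 10:30.

10:30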